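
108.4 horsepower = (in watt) 8.083e+04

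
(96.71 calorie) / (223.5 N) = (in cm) 181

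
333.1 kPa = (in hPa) 3331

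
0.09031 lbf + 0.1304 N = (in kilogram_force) 0.05426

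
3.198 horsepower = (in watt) 2385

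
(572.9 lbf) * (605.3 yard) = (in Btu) 1337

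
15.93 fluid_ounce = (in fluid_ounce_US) 15.93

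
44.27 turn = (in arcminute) 9.562e+05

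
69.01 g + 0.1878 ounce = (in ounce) 2.622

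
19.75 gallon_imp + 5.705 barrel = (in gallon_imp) 219.3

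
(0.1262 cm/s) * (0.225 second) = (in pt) 0.8049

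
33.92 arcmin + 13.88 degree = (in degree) 14.45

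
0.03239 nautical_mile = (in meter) 59.99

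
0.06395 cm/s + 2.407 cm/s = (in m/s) 0.02471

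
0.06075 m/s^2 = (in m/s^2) 0.06075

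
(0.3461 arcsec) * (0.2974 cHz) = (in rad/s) 4.99e-09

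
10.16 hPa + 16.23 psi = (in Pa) 1.129e+05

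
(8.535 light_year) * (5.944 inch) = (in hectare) 1.219e+12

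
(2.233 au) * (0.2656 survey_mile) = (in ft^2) 1.537e+15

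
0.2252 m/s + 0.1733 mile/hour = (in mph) 0.6771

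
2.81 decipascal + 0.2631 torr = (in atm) 0.000349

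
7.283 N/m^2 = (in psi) 0.001056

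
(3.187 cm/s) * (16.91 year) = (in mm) 1.7e+10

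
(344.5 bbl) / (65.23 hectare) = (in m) 8.397e-05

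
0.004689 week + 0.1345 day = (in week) 0.0239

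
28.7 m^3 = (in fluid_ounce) 9.705e+05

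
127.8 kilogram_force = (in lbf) 281.8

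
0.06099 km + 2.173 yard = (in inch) 2479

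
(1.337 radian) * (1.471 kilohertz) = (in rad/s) 1967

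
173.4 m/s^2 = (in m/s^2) 173.4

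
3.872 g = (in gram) 3.872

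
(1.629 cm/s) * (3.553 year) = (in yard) 1.996e+06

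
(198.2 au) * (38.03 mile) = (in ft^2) 1.953e+19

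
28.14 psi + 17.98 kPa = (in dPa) 2.12e+06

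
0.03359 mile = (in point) 1.532e+05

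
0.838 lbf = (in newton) 3.728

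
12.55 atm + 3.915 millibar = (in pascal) 1.272e+06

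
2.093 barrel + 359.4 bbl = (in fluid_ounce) 1.943e+06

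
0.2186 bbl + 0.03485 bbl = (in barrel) 0.2535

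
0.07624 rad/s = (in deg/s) 4.368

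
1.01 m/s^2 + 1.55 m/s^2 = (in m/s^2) 2.56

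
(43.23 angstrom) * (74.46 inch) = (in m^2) 8.176e-09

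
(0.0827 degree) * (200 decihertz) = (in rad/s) 0.02887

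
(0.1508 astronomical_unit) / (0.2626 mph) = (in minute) 3.203e+09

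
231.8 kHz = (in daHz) 2.318e+04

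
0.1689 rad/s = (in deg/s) 9.677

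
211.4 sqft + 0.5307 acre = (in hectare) 0.2167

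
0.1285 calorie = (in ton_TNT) 1.285e-10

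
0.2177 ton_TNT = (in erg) 9.109e+15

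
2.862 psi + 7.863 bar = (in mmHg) 6046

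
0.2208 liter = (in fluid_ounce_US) 7.466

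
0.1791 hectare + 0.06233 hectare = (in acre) 0.5966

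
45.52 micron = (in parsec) 1.475e-21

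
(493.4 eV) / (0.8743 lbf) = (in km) 2.033e-20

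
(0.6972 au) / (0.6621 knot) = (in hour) 8.506e+07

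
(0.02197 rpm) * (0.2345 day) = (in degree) 2671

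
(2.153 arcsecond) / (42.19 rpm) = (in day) 2.734e-11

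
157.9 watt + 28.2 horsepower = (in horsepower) 28.41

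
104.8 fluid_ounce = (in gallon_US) 0.8187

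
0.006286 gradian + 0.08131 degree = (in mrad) 1.518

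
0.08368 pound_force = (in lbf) 0.08368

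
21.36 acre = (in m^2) 8.644e+04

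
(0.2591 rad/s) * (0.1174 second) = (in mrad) 30.42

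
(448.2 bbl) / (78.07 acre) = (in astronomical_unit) 1.508e-15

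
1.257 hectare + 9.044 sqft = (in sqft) 1.353e+05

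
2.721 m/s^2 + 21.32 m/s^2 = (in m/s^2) 24.04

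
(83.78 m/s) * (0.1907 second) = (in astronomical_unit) 1.068e-10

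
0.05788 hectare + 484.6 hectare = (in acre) 1198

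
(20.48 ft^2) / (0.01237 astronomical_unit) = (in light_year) 1.087e-25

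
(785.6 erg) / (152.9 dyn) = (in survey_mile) 3.193e-05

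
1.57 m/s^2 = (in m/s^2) 1.57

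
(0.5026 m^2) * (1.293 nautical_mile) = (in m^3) 1204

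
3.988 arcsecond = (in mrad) 0.01933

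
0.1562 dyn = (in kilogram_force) 1.593e-07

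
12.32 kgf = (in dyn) 1.208e+07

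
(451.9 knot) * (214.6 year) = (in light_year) 0.0001663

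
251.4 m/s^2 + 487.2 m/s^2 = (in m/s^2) 738.6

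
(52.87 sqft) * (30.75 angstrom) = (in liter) 1.51e-05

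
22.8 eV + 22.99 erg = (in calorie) 5.495e-07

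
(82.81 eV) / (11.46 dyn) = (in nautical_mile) 6.251e-17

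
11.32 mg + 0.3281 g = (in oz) 0.01197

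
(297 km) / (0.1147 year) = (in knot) 0.1596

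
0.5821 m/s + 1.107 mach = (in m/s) 377.5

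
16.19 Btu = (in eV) 1.066e+23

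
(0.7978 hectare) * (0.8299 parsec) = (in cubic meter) 2.043e+20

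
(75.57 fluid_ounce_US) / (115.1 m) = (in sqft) 0.000209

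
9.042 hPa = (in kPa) 0.9042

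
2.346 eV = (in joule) 3.759e-19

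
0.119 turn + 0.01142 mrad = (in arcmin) 2570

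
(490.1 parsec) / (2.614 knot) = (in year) 3.566e+11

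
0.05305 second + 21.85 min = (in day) 0.01517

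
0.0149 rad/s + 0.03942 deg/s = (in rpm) 0.1489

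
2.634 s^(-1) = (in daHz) 0.2634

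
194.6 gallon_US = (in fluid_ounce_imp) 2.593e+04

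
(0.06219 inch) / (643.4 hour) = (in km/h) 2.455e-09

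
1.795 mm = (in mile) 1.115e-06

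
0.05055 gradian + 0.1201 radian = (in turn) 0.01924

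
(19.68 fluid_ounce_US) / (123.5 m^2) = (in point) 0.01336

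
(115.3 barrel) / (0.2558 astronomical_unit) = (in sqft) 5.156e-09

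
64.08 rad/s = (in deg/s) 3672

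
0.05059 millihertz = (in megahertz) 5.059e-11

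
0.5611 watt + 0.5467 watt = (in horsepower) 0.001486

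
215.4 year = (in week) 1.123e+04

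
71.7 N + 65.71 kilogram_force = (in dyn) 7.161e+07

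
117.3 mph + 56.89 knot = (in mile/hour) 182.8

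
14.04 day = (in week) 2.006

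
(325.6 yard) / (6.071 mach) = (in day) 1.667e-06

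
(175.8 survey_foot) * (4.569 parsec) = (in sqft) 8.132e+19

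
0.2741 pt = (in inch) 0.003807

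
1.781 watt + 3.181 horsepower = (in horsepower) 3.183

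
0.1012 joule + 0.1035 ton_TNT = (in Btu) 4.104e+05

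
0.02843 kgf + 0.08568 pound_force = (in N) 0.6599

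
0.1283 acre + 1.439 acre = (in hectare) 0.6343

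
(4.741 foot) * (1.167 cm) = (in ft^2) 0.1815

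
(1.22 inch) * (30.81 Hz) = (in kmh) 3.437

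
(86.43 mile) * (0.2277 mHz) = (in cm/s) 3167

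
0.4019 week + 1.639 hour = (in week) 0.4117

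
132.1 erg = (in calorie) 3.157e-06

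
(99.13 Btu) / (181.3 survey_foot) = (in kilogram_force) 193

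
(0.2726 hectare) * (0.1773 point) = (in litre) 170.5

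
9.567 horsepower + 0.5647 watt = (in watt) 7135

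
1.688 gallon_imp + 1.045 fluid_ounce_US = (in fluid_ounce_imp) 271.2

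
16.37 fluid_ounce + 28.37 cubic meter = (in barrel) 178.4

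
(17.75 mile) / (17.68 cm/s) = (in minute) 2693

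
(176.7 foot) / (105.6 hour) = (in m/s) 0.0001417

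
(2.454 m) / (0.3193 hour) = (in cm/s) 0.2135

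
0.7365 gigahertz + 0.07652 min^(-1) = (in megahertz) 736.5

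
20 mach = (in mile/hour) 1.523e+04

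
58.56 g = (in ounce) 2.066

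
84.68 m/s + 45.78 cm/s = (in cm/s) 8514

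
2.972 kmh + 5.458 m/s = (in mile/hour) 14.06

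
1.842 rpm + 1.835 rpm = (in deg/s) 22.06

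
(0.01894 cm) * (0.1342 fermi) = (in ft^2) 2.736e-19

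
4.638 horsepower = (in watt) 3459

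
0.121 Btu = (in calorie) 30.51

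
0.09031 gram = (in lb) 0.0001991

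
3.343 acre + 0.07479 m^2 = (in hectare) 1.353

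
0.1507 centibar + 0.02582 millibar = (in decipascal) 1533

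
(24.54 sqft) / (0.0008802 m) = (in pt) 7.342e+06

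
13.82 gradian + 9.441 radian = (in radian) 9.658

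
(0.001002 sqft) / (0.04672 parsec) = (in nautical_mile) 3.487e-23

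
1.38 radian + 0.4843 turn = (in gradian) 281.6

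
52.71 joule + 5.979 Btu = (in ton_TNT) 1.52e-06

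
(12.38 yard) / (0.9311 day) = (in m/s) 0.0001407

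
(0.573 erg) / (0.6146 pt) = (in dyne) 26.43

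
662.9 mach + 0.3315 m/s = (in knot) 4.388e+05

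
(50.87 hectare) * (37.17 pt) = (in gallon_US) 1.762e+06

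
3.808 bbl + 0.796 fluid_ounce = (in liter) 605.4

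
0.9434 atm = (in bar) 0.9559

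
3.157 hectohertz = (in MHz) 0.0003157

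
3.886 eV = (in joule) 6.226e-19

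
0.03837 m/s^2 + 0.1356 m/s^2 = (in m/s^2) 0.174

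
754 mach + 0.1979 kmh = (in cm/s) 2.567e+07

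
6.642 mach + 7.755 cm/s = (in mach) 6.642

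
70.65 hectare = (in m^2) 7.065e+05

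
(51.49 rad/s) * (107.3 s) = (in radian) 5525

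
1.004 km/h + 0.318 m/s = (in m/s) 0.5969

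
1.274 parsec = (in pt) 1.114e+20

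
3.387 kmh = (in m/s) 0.9408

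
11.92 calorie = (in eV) 3.113e+20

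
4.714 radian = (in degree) 270.1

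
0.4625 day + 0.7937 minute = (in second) 4.001e+04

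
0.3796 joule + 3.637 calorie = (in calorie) 3.728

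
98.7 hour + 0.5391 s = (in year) 0.01127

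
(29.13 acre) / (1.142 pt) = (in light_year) 3.093e-08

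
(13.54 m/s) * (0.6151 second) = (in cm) 832.8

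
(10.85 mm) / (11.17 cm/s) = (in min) 0.001619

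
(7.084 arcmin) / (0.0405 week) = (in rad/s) 8.413e-08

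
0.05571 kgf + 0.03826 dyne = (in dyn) 5.463e+04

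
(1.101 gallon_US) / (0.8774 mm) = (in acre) 0.001174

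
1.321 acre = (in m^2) 5346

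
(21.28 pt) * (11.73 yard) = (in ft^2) 0.8667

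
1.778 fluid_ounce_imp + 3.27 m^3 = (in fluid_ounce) 1.106e+05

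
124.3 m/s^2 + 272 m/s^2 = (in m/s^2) 396.3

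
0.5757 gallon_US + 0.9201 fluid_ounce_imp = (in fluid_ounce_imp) 77.62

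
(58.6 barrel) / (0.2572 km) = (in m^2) 0.03622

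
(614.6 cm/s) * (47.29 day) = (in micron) 2.511e+13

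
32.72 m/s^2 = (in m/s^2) 32.72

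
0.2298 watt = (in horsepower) 0.0003082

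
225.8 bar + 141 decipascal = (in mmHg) 1.694e+05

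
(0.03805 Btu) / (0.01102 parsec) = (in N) 1.181e-13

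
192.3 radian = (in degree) 1.102e+04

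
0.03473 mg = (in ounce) 1.225e-06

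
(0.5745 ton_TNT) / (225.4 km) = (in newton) 1.066e+04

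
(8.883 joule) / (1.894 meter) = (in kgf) 0.4783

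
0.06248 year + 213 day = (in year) 0.646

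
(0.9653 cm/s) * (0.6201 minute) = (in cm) 35.91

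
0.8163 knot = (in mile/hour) 0.9394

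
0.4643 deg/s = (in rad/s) 0.008104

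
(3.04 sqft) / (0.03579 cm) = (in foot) 2589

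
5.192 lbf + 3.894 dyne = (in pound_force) 5.192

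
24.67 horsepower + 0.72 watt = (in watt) 1.84e+04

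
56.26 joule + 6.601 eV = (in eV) 3.511e+20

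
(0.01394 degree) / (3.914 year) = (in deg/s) 1.129e-10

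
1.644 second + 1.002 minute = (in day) 0.0007149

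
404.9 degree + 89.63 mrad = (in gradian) 455.6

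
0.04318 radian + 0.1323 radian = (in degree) 10.05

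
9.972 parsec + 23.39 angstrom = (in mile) 1.912e+14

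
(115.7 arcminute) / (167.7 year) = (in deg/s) 3.646e-10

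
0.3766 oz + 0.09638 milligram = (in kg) 0.01068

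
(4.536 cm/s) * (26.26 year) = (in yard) 4.108e+07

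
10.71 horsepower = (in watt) 7986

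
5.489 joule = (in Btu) 0.005203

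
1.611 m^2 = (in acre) 0.0003981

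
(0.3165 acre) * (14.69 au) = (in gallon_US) 7.436e+17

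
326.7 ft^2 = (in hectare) 0.003035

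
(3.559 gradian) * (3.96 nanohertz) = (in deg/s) 1.268e-08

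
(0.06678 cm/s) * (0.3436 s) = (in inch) 0.009034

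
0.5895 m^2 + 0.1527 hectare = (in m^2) 1528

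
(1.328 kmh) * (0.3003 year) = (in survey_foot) 1.146e+07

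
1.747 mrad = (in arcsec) 360.3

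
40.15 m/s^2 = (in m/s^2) 40.15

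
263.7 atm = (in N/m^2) 2.672e+07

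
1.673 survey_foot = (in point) 1445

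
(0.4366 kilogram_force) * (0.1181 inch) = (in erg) 1.284e+05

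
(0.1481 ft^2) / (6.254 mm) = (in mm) 2200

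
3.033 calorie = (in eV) 7.921e+19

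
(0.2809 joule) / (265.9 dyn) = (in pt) 2.995e+05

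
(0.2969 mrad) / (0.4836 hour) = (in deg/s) 9.771e-06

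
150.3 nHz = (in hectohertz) 1.503e-09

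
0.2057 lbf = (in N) 0.915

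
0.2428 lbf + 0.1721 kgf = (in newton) 2.768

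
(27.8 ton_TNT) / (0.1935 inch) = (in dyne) 2.367e+18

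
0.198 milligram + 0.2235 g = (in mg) 223.7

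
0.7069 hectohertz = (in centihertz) 7069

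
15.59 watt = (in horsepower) 0.02091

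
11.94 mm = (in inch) 0.4701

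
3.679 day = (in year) 0.01008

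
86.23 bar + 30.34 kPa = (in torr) 6.491e+04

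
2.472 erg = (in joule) 2.472e-07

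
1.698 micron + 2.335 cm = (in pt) 66.19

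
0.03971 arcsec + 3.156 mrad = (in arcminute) 10.85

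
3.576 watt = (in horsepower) 0.004795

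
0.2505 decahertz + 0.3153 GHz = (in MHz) 315.3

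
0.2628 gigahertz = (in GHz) 0.2628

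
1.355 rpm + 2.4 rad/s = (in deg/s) 145.6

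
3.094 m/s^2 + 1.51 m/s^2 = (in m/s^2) 4.604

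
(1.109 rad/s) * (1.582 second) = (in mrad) 1754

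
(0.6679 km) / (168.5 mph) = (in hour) 0.002463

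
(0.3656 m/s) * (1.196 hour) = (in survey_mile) 0.9781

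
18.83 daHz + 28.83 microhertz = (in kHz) 0.1883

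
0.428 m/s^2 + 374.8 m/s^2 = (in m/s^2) 375.2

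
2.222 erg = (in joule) 2.222e-07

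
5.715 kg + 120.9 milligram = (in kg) 5.715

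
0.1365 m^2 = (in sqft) 1.469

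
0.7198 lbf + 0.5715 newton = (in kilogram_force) 0.3848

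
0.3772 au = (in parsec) 1.829e-06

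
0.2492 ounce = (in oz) 0.2492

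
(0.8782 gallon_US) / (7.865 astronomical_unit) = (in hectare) 2.825e-19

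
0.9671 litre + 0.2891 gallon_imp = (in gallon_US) 0.6027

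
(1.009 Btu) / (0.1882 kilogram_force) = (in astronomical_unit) 3.856e-09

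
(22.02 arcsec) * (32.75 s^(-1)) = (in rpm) 0.03339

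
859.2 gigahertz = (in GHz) 859.2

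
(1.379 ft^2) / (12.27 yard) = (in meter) 0.01142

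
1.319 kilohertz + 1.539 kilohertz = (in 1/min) 1.715e+05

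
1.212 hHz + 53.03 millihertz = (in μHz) 1.213e+08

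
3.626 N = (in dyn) 3.626e+05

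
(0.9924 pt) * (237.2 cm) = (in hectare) 8.304e-08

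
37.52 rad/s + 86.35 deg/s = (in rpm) 372.7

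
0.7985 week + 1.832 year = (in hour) 1.618e+04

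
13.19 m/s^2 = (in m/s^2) 13.19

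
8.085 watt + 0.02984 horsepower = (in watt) 30.34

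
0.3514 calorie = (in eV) 9.177e+18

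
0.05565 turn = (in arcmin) 1202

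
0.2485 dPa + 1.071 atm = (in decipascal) 1.085e+06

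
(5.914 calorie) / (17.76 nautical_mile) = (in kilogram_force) 7.671e-05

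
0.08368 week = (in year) 0.001605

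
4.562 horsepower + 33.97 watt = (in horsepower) 4.608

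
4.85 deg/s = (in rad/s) 0.08465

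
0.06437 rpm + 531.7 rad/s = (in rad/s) 531.7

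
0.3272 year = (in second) 1.032e+07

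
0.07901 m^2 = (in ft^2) 0.8505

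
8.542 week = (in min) 8.61e+04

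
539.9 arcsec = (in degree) 0.15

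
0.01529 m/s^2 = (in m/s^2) 0.01529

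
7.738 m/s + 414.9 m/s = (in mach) 1.241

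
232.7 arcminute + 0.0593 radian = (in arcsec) 2.619e+04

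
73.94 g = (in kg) 0.07394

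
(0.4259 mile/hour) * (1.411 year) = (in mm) 8.472e+09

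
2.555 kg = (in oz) 90.12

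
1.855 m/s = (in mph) 4.15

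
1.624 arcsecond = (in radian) 7.873e-06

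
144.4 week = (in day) 1011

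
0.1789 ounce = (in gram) 5.072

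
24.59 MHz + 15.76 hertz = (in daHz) 2.459e+06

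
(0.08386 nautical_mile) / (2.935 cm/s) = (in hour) 1.47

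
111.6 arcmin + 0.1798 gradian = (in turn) 0.005616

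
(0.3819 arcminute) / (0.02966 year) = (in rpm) 1.134e-09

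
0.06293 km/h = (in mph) 0.0391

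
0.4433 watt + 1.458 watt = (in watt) 1.901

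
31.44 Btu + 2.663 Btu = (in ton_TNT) 8.6e-06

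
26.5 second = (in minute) 0.4417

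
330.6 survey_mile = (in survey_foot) 1.746e+06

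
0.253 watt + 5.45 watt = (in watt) 5.703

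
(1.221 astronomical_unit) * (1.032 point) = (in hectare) 6650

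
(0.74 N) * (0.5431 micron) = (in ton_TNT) 9.605e-17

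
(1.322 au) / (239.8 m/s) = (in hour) 2.291e+05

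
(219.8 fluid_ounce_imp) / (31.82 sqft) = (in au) 1.412e-14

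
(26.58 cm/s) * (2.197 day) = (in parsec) 1.635e-12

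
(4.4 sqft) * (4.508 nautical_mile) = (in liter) 3.413e+06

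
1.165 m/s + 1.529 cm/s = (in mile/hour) 2.64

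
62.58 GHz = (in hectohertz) 6.258e+08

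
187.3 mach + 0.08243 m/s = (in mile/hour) 1.427e+05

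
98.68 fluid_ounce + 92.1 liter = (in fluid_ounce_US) 3213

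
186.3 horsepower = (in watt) 1.389e+05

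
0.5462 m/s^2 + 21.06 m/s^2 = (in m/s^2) 21.61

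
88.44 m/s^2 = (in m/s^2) 88.44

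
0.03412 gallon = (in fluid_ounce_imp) 4.546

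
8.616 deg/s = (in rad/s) 0.1504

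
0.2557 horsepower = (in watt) 190.7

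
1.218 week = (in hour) 204.6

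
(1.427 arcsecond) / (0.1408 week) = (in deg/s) 4.655e-09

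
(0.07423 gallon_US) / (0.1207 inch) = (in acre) 2.265e-05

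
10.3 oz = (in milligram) 2.92e+05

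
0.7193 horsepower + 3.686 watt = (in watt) 540.1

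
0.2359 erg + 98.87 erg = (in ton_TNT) 2.369e-15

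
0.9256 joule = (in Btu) 0.0008773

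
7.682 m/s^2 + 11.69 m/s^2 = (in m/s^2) 19.37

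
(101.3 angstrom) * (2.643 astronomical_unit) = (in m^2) 4005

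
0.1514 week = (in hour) 25.44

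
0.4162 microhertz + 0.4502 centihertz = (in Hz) 0.004502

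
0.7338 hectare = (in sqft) 7.899e+04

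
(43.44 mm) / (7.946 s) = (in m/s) 0.005467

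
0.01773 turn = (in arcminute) 383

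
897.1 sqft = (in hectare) 0.008334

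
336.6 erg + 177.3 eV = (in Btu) 3.19e-08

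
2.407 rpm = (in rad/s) 0.2521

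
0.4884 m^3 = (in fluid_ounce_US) 1.651e+04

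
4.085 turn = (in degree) 1471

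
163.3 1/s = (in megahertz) 0.0001633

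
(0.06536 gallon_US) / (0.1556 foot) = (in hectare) 5.217e-07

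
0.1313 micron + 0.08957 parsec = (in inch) 1.088e+17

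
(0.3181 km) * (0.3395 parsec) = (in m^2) 3.332e+18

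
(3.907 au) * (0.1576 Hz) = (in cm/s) 9.211e+12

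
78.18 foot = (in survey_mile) 0.01481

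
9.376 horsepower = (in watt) 6992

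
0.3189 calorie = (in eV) 8.328e+18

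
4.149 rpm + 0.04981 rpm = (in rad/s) 0.4397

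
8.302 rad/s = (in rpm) 79.28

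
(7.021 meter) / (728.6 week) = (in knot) 3.097e-08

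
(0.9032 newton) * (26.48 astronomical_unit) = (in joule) 3.578e+12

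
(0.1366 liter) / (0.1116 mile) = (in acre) 1.879e-10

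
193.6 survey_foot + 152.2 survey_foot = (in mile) 0.06549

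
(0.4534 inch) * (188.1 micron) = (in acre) 5.353e-10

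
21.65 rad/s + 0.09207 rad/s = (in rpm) 207.6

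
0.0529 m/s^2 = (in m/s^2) 0.0529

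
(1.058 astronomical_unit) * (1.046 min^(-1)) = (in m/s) 2.759e+09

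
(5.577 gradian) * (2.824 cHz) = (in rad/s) 0.002474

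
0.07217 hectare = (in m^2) 721.7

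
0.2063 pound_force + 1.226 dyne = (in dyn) 9.177e+04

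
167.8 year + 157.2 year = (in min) 1.708e+08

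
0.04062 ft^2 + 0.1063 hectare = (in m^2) 1063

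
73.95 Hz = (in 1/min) 4437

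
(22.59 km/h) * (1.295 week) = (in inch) 1.935e+08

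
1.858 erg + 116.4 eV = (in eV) 1.16e+12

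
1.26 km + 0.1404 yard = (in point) 3.572e+06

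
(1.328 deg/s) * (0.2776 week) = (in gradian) 2.477e+05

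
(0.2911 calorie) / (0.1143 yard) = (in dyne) 1.165e+06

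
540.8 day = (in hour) 1.298e+04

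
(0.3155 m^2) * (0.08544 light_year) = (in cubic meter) 2.55e+14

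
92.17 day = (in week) 13.17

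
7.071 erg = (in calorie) 1.69e-07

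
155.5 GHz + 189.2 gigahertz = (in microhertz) 3.447e+17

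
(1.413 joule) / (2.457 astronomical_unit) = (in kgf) 3.92e-13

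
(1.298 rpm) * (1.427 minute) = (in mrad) 1.164e+04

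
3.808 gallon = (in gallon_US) 3.808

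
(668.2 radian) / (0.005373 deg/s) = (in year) 0.2259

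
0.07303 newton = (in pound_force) 0.01642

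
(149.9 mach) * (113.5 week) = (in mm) 3.504e+15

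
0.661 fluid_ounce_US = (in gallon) 0.005164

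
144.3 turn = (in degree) 5.195e+04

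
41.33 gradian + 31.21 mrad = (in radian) 0.6804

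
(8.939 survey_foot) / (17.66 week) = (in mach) 7.492e-10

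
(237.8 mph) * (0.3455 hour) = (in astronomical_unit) 8.839e-07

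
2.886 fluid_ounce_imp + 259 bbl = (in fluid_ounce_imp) 1.449e+06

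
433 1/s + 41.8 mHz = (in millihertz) 4.33e+05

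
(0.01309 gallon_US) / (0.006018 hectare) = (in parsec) 2.668e-23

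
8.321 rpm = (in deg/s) 49.93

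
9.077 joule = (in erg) 9.077e+07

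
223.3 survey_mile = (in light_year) 3.799e-11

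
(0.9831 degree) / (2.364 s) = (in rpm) 0.06931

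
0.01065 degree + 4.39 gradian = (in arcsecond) 1.426e+04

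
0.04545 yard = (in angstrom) 4.156e+08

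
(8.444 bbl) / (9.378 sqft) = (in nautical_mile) 0.000832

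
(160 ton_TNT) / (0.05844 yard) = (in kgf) 1.277e+12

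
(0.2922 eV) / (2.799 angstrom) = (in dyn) 1.673e-05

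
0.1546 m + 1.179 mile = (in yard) 2075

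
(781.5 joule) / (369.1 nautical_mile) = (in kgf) 0.0001166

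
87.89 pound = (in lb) 87.89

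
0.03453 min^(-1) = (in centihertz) 0.05755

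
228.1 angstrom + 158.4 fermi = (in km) 2.281e-11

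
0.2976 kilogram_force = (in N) 2.918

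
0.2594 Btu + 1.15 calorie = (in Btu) 0.264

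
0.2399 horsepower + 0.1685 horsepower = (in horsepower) 0.4084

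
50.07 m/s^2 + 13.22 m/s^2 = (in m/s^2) 63.29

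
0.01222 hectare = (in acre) 0.0302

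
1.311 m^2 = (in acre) 0.000324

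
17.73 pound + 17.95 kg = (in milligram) 2.599e+07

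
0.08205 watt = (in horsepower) 0.00011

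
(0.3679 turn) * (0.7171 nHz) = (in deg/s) 9.498e-08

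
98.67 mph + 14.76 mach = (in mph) 1.134e+04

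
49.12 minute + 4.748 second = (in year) 9.361e-05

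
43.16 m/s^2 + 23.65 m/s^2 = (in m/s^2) 66.81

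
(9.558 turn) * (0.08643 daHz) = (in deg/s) 2974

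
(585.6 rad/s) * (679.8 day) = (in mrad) 3.44e+13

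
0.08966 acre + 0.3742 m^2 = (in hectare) 0.03632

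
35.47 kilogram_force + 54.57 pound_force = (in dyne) 5.906e+07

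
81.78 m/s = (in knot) 159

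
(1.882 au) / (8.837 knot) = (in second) 6.193e+10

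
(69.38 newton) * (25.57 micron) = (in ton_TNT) 4.24e-13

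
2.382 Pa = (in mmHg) 0.01787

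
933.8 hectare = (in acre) 2307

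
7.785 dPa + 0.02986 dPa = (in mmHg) 0.005862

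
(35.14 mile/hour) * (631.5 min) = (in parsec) 1.929e-11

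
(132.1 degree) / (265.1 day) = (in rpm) 9.612e-07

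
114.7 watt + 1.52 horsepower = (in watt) 1248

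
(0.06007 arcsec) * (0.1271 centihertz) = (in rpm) 3.535e-09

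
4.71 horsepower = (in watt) 3512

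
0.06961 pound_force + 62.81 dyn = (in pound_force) 0.06975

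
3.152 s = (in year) 9.995e-08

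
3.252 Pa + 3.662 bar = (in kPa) 366.2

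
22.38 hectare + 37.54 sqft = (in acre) 55.3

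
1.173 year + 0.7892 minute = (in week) 61.16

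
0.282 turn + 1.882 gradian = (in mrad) 1801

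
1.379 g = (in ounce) 0.04864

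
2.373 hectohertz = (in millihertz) 2.373e+05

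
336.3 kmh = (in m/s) 93.42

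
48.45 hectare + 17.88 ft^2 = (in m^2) 4.845e+05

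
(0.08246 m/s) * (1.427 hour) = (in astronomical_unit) 2.832e-09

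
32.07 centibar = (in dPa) 3.207e+05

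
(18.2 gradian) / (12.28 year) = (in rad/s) 7.382e-10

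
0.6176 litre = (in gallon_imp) 0.1359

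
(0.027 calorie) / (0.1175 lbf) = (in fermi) 2.161e+14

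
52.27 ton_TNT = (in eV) 1.365e+30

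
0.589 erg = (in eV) 3.676e+11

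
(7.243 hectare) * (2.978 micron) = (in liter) 215.7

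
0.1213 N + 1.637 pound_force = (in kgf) 0.7549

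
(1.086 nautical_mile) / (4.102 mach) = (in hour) 0.0004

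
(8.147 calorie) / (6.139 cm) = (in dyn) 5.553e+07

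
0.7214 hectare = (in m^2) 7214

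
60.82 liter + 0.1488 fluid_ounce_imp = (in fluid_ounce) 2057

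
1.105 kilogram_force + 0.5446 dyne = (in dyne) 1.084e+06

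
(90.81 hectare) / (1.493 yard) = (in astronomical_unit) 4.446e-06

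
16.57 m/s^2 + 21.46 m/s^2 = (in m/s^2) 38.03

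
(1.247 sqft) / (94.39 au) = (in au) 5.484e-26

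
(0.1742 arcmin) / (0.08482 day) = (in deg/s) 3.962e-07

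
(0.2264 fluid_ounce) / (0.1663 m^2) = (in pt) 0.1141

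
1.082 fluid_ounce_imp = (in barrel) 0.0001934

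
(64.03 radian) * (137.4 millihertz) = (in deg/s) 504.1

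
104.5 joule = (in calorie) 24.98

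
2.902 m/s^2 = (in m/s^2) 2.902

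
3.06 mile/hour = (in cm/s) 136.8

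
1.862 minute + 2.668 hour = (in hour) 2.699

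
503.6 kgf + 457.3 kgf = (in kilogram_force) 960.9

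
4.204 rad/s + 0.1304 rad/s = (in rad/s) 4.334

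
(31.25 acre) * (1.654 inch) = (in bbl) 3.342e+04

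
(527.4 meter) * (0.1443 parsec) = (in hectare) 2.348e+14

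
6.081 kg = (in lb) 13.41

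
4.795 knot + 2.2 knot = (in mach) 0.01057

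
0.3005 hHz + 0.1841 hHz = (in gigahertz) 4.846e-08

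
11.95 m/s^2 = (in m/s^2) 11.95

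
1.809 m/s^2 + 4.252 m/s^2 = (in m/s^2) 6.061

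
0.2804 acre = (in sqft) 1.221e+04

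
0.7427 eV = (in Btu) 1.128e-22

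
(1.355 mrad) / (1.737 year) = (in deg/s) 1.417e-09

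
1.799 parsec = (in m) 5.551e+16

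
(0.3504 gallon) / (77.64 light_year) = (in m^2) 1.806e-21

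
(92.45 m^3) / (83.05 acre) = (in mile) 1.709e-07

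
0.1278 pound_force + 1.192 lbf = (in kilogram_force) 0.5987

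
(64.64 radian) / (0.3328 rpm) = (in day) 0.02147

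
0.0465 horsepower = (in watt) 34.68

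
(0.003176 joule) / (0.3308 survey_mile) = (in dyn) 0.5966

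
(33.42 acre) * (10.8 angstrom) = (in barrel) 0.0009187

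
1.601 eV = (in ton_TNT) 6.131e-29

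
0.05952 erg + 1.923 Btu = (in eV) 1.266e+22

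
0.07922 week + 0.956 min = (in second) 4.797e+04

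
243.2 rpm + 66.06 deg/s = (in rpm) 254.2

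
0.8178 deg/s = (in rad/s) 0.01427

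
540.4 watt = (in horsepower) 0.7247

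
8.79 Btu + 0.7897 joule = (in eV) 5.789e+22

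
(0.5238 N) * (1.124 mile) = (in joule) 947.5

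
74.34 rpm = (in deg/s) 446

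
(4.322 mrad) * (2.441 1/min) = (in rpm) 0.001679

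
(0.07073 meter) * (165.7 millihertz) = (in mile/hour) 0.02622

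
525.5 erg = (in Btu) 4.981e-08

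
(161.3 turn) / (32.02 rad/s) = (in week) 5.233e-05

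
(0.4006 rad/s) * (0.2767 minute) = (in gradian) 423.4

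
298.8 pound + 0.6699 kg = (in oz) 4804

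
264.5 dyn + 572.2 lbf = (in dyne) 2.545e+08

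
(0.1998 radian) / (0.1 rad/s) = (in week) 3.304e-06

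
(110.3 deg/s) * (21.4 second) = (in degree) 2360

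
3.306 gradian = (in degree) 2.975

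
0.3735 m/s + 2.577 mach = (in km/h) 3160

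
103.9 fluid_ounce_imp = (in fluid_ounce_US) 99.82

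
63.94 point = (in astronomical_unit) 1.508e-13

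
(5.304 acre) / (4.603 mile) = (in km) 0.002898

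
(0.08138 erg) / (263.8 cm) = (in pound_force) 6.935e-10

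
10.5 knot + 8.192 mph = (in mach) 0.02662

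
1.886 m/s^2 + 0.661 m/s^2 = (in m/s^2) 2.547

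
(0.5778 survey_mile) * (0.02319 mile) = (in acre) 8.575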